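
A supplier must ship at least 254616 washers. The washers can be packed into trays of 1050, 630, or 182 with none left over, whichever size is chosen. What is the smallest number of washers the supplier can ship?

286650

The number of washers must be a common multiple of 1050, 630, and 182, so a multiple of their LCM.
1050 = 2 × 3 × 5^2 × 7
630 = 2 × 3^2 × 5 × 7
182 = 2 × 7 × 13
LCM(1050, 630, 182) = 2 × 3^2 × 5^2 × 7 × 13 = 40950.
Smallest multiple of 40950 that is ≥ 254616: ⌈254616/40950⌉ × 40950 = 7 × 40950 = 286650.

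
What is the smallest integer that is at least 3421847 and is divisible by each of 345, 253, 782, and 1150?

The integer must be a common multiple of 345, 253, 782, and 1150, so a multiple of their LCM.
345 = 3 × 5 × 23
253 = 11 × 23
782 = 2 × 17 × 23
1150 = 2 × 5^2 × 23
LCM(345, 253, 782, 1150) = 2 × 3 × 5^2 × 11 × 17 × 23 = 645150.
Smallest multiple of 645150 that is ≥ 3421847: ⌈3421847/645150⌉ × 645150 = 6 × 645150 = 3870900.

3870900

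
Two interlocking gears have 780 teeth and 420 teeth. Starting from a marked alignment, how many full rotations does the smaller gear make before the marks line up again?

The first common completion time is the LCM of the periods.
780 = 2^2 × 3 × 5 × 13
420 = 2^2 × 3 × 5 × 7
LCM(780, 420) = 2^2 × 3 × 5 × 7 × 13 = 5460.
Rotations for period 420: 5460 / 420 = 13.

13 rotations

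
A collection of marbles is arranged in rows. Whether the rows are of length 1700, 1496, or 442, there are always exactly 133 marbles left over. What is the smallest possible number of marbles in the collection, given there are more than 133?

N − 133 must be a common multiple of 1700, 1496, and 442.
1700 = 2^2 × 5^2 × 17
1496 = 2^3 × 11 × 17
442 = 2 × 13 × 17
LCM(1700, 1496, 442) = 2^3 × 5^2 × 11 × 13 × 17 = 486200.
Smallest N > 133 is LCM + 133 = 486200 + 133 = 486333.

486333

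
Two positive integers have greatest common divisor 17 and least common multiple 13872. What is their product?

For any two positive integers, gcd × lcm = product = 17 × 13872 = 235824.

235824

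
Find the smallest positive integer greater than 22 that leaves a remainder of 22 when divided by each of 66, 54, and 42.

4180

N − 22 must be a common multiple of 66, 54, and 42.
66 = 2 × 3 × 11
54 = 2 × 3^3
42 = 2 × 3 × 7
LCM(66, 54, 42) = 2 × 3^3 × 7 × 11 = 4158.
Smallest N > 22 is LCM + 22 = 4158 + 22 = 4180.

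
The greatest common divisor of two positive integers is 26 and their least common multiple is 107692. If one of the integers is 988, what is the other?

2834

For two integers, gcd × lcm = product, so the other is (26 × 107692) / 988 = 2799992 / 988 = 2834.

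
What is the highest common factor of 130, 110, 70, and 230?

130 = 2 × 5 × 13
110 = 2 × 5 × 11
70 = 2 × 5 × 7
230 = 2 × 5 × 23
gcd(130, 110, 70, 230) = 2 × 5 = 10.

10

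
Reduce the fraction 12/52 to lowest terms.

12 = 2^2 × 3
52 = 2^2 × 13
gcd(12, 52) = 2^2 = 4.
Divide numerator and denominator by 4: 12/52 = 3/13.

3/13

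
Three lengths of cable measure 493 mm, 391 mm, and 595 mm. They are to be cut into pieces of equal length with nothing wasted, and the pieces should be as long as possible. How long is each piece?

17 mm

The greatest length dividing all of 493, 391, and 595 is their gcd.
493 = 17 × 29
391 = 17 × 23
595 = 5 × 7 × 17
gcd(493, 391, 595) = 17.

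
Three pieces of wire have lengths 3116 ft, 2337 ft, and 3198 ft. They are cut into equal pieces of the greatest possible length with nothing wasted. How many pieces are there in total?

211

Piece length = gcd(3116, 2337, 3198).
3116 = 2^2 × 19 × 41
2337 = 3 × 19 × 41
3198 = 2 × 3 × 13 × 41
gcd(3116, 2337, 3198) = 41.
Total pieces = 3116/41 + 2337/41 + 3198/41 = 76 + 57 + 78 = 211.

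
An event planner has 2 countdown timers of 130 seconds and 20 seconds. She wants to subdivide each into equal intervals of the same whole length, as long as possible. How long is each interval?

The interval must divide each timer length; the longest such is the gcd.
130 = 2 × 5 × 13
20 = 2^2 × 5
gcd(130, 20) = 2 × 5 = 10.

10 seconds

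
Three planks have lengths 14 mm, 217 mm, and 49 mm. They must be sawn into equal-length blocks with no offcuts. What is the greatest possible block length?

7 mm

The block length must divide every plank, so the greatest is gcd(14, 217, 49).
14 = 2 × 7
217 = 7 × 31
49 = 7^2
gcd(14, 217, 49) = 7.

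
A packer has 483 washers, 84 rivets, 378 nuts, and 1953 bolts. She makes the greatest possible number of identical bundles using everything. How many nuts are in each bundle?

Number of bundles = gcd(483, 84, 378, 1953).
483 = 3 × 7 × 23
84 = 2^2 × 3 × 7
378 = 2 × 3^3 × 7
1953 = 3^2 × 7 × 31
gcd(483, 84, 378, 1953) = 3 × 7 = 21.
nuts per bundle = 378 / 21 = 18.

18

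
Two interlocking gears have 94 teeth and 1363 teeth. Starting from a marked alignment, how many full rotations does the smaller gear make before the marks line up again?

They are all back at their starting positions together after one LCM of the periods.
94 = 2 × 47
1363 = 29 × 47
LCM(94, 1363) = 2 × 29 × 47 = 2726.
Rotations for period 94: 2726 / 94 = 29.

29 rotations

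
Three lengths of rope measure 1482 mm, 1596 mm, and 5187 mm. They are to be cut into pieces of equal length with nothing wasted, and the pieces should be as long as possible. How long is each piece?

57 mm

The greatest length dividing all of 1482, 1596, and 5187 is their gcd.
1482 = 2 × 3 × 13 × 19
1596 = 2^2 × 3 × 7 × 19
5187 = 3 × 7 × 13 × 19
gcd(1482, 1596, 5187) = 3 × 19 = 57.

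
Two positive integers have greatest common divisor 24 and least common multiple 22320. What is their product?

For any two positive integers, gcd × lcm = product = 24 × 22320 = 535680.

535680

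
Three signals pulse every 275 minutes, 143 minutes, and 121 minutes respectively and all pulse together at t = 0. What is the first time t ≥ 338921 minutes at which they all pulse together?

Joint pulses occur at multiples of LCM(275, 143, 121).
275 = 5^2 × 11
143 = 11 × 13
121 = 11^2
LCM(275, 143, 121) = 5^2 × 11^2 × 13 = 39325.
Smallest multiple of 39325 that is ≥ 338921: ⌈338921/39325⌉ × 39325 = 9 × 39325 = 353925.

353925 minutes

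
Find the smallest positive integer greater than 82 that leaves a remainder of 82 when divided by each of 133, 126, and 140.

24022

N − 82 must be a common multiple of 133, 126, and 140.
133 = 7 × 19
126 = 2 × 3^2 × 7
140 = 2^2 × 5 × 7
LCM(133, 126, 140) = 2^2 × 3^2 × 5 × 7 × 19 = 23940.
Smallest N > 82 is LCM + 82 = 23940 + 82 = 24022.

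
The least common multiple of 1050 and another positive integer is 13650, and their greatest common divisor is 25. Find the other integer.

325

gcd × lcm = product of the two integers, so the other integer is (25 × 13650) / 1050 = 325.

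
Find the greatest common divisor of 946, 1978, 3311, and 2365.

946 = 2 × 11 × 43
1978 = 2 × 23 × 43
3311 = 7 × 11 × 43
2365 = 5 × 11 × 43
gcd(946, 1978, 3311, 2365) = 43.

43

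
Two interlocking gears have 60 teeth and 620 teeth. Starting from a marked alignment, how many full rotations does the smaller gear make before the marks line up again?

The first common completion time is the LCM of the periods.
60 = 2^2 × 3 × 5
620 = 2^2 × 5 × 31
LCM(60, 620) = 2^2 × 3 × 5 × 31 = 1860.
Rotations for period 60: 1860 / 60 = 31.

31 rotations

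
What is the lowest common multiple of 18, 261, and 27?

18 = 2 × 3^2
261 = 3^2 × 29
27 = 3^3
LCM(18, 261, 27) = 2 × 3^3 × 29 = 1566.

1566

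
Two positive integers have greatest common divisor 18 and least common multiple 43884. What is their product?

789912

For any two positive integers, gcd × lcm = product = 18 × 43884 = 789912.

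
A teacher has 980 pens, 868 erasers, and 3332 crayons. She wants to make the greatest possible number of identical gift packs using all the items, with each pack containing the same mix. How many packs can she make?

28 packs

The pack count must divide each quantity, so the greatest is gcd(980, 868, 3332).
980 = 2^2 × 5 × 7^2
868 = 2^2 × 7 × 31
3332 = 2^2 × 7^2 × 17
gcd(980, 868, 3332) = 2^2 × 7 = 28.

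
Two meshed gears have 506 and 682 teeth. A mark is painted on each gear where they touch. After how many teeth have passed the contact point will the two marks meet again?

15686 teeth

They coincide at every common multiple of the periods; the first is the LCM.
506 = 2 × 11 × 23
682 = 2 × 11 × 31
LCM(506, 682) = 2 × 11 × 23 × 31 = 15686.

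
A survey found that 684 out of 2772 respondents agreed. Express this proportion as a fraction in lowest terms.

684 = 2^2 × 3^2 × 19
2772 = 2^2 × 3^2 × 7 × 11
gcd(684, 2772) = 2^2 × 3^2 = 36.
Divide numerator and denominator by 36: 684/2772 = 19/77.

19/77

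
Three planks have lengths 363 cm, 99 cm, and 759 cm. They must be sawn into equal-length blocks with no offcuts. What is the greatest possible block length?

33 cm

The block length must divide every plank, so the greatest is gcd(363, 99, 759).
363 = 3 × 11^2
99 = 3^2 × 11
759 = 3 × 11 × 23
gcd(363, 99, 759) = 3 × 11 = 33.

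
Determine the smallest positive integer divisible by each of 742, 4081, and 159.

742 = 2 × 7 × 53
4081 = 7 × 11 × 53
159 = 3 × 53
LCM(742, 4081, 159) = 2 × 3 × 7 × 11 × 53 = 24486.

24486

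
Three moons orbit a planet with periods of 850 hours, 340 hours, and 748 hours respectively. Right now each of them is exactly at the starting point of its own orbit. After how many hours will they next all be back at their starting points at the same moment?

The first simultaneous occurrence is after LCM of the individual periods.
850 = 2 × 5^2 × 17
340 = 2^2 × 5 × 17
748 = 2^2 × 11 × 17
LCM(850, 340, 748) = 2^2 × 5^2 × 11 × 17 = 18700.

18700 hours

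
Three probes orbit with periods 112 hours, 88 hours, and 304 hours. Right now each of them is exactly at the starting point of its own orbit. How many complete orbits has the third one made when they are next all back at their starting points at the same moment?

All finish a whole number of cycles simultaneously at t = LCM of the periods.
112 = 2^4 × 7
88 = 2^3 × 11
304 = 2^4 × 19
LCM(112, 88, 304) = 2^4 × 7 × 11 × 19 = 23408.
Orbits for period 304: 23408 / 304 = 77.

77 orbits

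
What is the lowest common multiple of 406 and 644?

406 = 2 × 7 × 29
644 = 2^2 × 7 × 23
LCM(406, 644) = 2^2 × 7 × 23 × 29 = 18676.

18676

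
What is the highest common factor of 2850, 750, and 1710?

30

2850 = 2 × 3 × 5^2 × 19
750 = 2 × 3 × 5^3
1710 = 2 × 3^2 × 5 × 19
gcd(2850, 750, 1710) = 2 × 3 × 5 = 30.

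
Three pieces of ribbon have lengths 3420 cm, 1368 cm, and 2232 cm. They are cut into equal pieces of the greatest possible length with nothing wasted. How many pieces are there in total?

Piece length = gcd(3420, 1368, 2232).
3420 = 2^2 × 3^2 × 5 × 19
1368 = 2^3 × 3^2 × 19
2232 = 2^3 × 3^2 × 31
gcd(3420, 1368, 2232) = 2^2 × 3^2 = 36.
Total pieces = 3420/36 + 1368/36 + 2232/36 = 95 + 38 + 62 = 195.

195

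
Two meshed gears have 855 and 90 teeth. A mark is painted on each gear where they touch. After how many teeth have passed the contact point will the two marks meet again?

They coincide at every common multiple of the periods; the first is the LCM.
855 = 3^2 × 5 × 19
90 = 2 × 3^2 × 5
LCM(855, 90) = 2 × 3^2 × 5 × 19 = 1710.

1710 teeth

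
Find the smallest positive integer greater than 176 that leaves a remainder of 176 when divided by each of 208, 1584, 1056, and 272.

700304

N − 176 must be a common multiple of 208, 1584, 1056, and 272.
208 = 2^4 × 13
1584 = 2^4 × 3^2 × 11
1056 = 2^5 × 3 × 11
272 = 2^4 × 17
LCM(208, 1584, 1056, 272) = 2^5 × 3^2 × 11 × 13 × 17 = 700128.
Smallest N > 176 is LCM + 176 = 700128 + 176 = 700304.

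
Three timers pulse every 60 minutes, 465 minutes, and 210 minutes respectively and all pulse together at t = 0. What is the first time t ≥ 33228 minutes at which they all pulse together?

Joint pulses occur at multiples of LCM(60, 465, 210).
60 = 2^2 × 3 × 5
465 = 3 × 5 × 31
210 = 2 × 3 × 5 × 7
LCM(60, 465, 210) = 2^2 × 3 × 5 × 7 × 31 = 13020.
Smallest multiple of 13020 that is ≥ 33228: ⌈33228/13020⌉ × 13020 = 3 × 13020 = 39060.

39060 minutes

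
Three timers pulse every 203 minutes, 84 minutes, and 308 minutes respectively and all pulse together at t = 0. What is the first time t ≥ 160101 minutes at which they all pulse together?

160776 minutes

Joint pulses occur at multiples of LCM(203, 84, 308).
203 = 7 × 29
84 = 2^2 × 3 × 7
308 = 2^2 × 7 × 11
LCM(203, 84, 308) = 2^2 × 3 × 7 × 11 × 29 = 26796.
Smallest multiple of 26796 that is ≥ 160101: ⌈160101/26796⌉ × 26796 = 6 × 26796 = 160776.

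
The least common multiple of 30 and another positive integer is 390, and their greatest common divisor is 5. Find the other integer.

65

gcd × lcm = product of the two integers, so the other integer is (5 × 390) / 30 = 65.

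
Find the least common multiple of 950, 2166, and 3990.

379050

950 = 2 × 5^2 × 19
2166 = 2 × 3 × 19^2
3990 = 2 × 3 × 5 × 7 × 19
LCM(950, 2166, 3990) = 2 × 3 × 5^2 × 7 × 19^2 = 379050.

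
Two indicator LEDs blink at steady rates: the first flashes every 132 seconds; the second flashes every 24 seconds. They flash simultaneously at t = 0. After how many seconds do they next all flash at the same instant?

We need the least common multiple of the intervals.
132 = 2^2 × 3 × 11
24 = 2^3 × 3
LCM(132, 24) = 2^3 × 3 × 11 = 264.

264 seconds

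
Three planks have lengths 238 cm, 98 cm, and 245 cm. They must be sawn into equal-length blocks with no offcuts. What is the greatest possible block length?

The block length must divide every plank, so the greatest is gcd(238, 98, 245).
238 = 2 × 7 × 17
98 = 2 × 7^2
245 = 5 × 7^2
gcd(238, 98, 245) = 7.

7 cm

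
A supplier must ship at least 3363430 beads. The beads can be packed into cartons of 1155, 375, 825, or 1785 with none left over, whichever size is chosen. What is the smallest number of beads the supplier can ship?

3436125

The number of beads must be a common multiple of 1155, 375, 825, and 1785, so a multiple of their LCM.
1155 = 3 × 5 × 7 × 11
375 = 3 × 5^3
825 = 3 × 5^2 × 11
1785 = 3 × 5 × 7 × 17
LCM(1155, 375, 825, 1785) = 3 × 5^3 × 7 × 11 × 17 = 490875.
Smallest multiple of 490875 that is ≥ 3363430: ⌈3363430/490875⌉ × 490875 = 7 × 490875 = 3436125.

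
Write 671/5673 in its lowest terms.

11/93

671 = 11 × 61
5673 = 3 × 31 × 61
gcd(671, 5673) = 61.
Divide numerator and denominator by 61: 671/5673 = 11/93.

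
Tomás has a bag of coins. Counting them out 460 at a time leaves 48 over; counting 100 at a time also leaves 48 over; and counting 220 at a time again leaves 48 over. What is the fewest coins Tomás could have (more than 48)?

25348

N − 48 must be a common multiple of 460, 100, and 220.
460 = 2^2 × 5 × 23
100 = 2^2 × 5^2
220 = 2^2 × 5 × 11
LCM(460, 100, 220) = 2^2 × 5^2 × 11 × 23 = 25300.
Smallest N > 48 is LCM + 48 = 25300 + 48 = 25348.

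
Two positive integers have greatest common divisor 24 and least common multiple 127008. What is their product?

3048192

For any two positive integers, gcd × lcm = product = 24 × 127008 = 3048192.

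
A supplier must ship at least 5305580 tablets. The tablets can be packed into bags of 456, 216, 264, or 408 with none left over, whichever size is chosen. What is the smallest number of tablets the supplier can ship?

The number of tablets must be a common multiple of 456, 216, 264, and 408, so a multiple of their LCM.
456 = 2^3 × 3 × 19
216 = 2^3 × 3^3
264 = 2^3 × 3 × 11
408 = 2^3 × 3 × 17
LCM(456, 216, 264, 408) = 2^3 × 3^3 × 11 × 17 × 19 = 767448.
Smallest multiple of 767448 that is ≥ 5305580: ⌈5305580/767448⌉ × 767448 = 7 × 767448 = 5372136.

5372136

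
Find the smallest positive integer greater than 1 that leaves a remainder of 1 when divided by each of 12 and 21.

85

N − 1 must be a common multiple of 12 and 21.
12 = 2^2 × 3
21 = 3 × 7
LCM(12, 21) = 2^2 × 3 × 7 = 84.
Smallest N > 1 is LCM + 1 = 84 + 1 = 85.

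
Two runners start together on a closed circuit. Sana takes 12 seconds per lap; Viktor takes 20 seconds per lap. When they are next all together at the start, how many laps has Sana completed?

5 laps

The first common completion time is the LCM of the periods.
12 = 2^2 × 3
20 = 2^2 × 5
LCM(12, 20) = 2^2 × 3 × 5 = 60.
Laps for period 12: 60 / 12 = 5.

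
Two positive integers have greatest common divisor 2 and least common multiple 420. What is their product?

For any two positive integers, gcd × lcm = product = 2 × 420 = 840.

840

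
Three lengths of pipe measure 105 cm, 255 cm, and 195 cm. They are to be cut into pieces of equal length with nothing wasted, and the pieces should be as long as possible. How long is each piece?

The greatest length dividing all of 105, 255, and 195 is their gcd.
105 = 3 × 5 × 7
255 = 3 × 5 × 17
195 = 3 × 5 × 13
gcd(105, 255, 195) = 3 × 5 = 15.

15 cm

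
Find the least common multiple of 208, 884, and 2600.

88400

208 = 2^4 × 13
884 = 2^2 × 13 × 17
2600 = 2^3 × 5^2 × 13
LCM(208, 884, 2600) = 2^4 × 5^2 × 13 × 17 = 88400.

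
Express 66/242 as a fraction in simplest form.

3/11

66 = 2 × 3 × 11
242 = 2 × 11^2
gcd(66, 242) = 2 × 11 = 22.
Divide numerator and denominator by 22: 66/242 = 3/11.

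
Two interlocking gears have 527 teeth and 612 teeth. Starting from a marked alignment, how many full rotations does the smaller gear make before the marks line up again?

36 rotations

The first common completion time is the LCM of the periods.
527 = 17 × 31
612 = 2^2 × 3^2 × 17
LCM(527, 612) = 2^2 × 3^2 × 17 × 31 = 18972.
Rotations for period 527: 18972 / 527 = 36.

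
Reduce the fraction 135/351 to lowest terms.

5/13

135 = 3^3 × 5
351 = 3^3 × 13
gcd(135, 351) = 3^3 = 27.
Divide numerator and denominator by 27: 135/351 = 5/13.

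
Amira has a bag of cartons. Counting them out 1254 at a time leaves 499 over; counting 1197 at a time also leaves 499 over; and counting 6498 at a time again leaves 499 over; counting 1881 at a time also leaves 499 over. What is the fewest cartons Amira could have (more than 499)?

500845

N − 499 must be a common multiple of 1254, 1197, 6498, and 1881.
1254 = 2 × 3 × 11 × 19
1197 = 3^2 × 7 × 19
6498 = 2 × 3^2 × 19^2
1881 = 3^2 × 11 × 19
LCM(1254, 1197, 6498, 1881) = 2 × 3^2 × 7 × 11 × 19^2 = 500346.
Smallest N > 499 is LCM + 499 = 500346 + 499 = 500845.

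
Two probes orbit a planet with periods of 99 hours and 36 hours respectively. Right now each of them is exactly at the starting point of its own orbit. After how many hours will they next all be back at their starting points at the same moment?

They coincide at every common multiple of the periods; the first is the LCM.
99 = 3^2 × 11
36 = 2^2 × 3^2
LCM(99, 36) = 2^2 × 3^2 × 11 = 396.

396 hours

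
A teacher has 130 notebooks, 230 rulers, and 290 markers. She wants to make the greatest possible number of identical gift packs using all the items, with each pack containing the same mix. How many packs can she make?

10 packs

The pack count must divide each quantity, so the greatest is gcd(130, 230, 290).
130 = 2 × 5 × 13
230 = 2 × 5 × 23
290 = 2 × 5 × 29
gcd(130, 230, 290) = 2 × 5 = 10.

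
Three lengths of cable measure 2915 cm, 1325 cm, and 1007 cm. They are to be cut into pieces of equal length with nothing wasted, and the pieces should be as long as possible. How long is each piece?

53 cm

Each piece length must divide every original length, so the longest possible is gcd(2915, 1325, 1007).
2915 = 5 × 11 × 53
1325 = 5^2 × 53
1007 = 19 × 53
gcd(2915, 1325, 1007) = 53.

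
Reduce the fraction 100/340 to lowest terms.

5/17

100 = 2^2 × 5^2
340 = 2^2 × 5 × 17
gcd(100, 340) = 2^2 × 5 = 20.
Divide numerator and denominator by 20: 100/340 = 5/17.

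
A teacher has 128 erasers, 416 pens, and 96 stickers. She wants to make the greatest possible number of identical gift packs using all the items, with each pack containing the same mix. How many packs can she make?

The pack count must divide each quantity, so the greatest is gcd(128, 416, 96).
128 = 2^7
416 = 2^5 × 13
96 = 2^5 × 3
gcd(128, 416, 96) = 2^5 = 32.

32 packs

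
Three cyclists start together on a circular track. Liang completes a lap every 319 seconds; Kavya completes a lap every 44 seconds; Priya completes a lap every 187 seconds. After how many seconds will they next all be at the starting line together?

21692 seconds

The first simultaneous occurrence is after LCM of the individual periods.
319 = 11 × 29
44 = 2^2 × 11
187 = 11 × 17
LCM(319, 44, 187) = 2^2 × 11 × 17 × 29 = 21692.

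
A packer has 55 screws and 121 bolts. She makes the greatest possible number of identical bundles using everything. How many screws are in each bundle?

Number of bundles = gcd(55, 121).
55 = 5 × 11
121 = 11^2
gcd(55, 121) = 11.
screws per bundle = 55 / 11 = 5.

5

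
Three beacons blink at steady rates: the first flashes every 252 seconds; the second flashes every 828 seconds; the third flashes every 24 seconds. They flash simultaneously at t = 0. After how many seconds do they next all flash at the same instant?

They coincide at every common multiple of the periods; the first is the LCM.
252 = 2^2 × 3^2 × 7
828 = 2^2 × 3^2 × 23
24 = 2^3 × 3
LCM(252, 828, 24) = 2^3 × 3^2 × 7 × 23 = 11592.

11592 seconds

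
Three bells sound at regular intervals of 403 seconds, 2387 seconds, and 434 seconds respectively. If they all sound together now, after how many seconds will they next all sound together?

The first simultaneous occurrence is after LCM of the individual periods.
403 = 13 × 31
2387 = 7 × 11 × 31
434 = 2 × 7 × 31
LCM(403, 2387, 434) = 2 × 7 × 11 × 13 × 31 = 62062.

62062 seconds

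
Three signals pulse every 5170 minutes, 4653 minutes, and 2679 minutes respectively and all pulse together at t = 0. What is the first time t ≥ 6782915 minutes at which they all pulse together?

Joint pulses occur at multiples of LCM(5170, 4653, 2679).
5170 = 2 × 5 × 11 × 47
4653 = 3^2 × 11 × 47
2679 = 3 × 19 × 47
LCM(5170, 4653, 2679) = 2 × 3^2 × 5 × 11 × 19 × 47 = 884070.
Smallest multiple of 884070 that is ≥ 6782915: ⌈6782915/884070⌉ × 884070 = 8 × 884070 = 7072560.

7072560 minutes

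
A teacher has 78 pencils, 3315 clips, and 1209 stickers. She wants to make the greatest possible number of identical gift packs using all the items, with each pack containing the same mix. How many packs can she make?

The pack count must divide each quantity, so the greatest is gcd(78, 3315, 1209).
78 = 2 × 3 × 13
3315 = 3 × 5 × 13 × 17
1209 = 3 × 13 × 31
gcd(78, 3315, 1209) = 3 × 13 = 39.

39 packs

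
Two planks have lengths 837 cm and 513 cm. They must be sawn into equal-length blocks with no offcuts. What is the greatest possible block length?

27 cm

The block length must divide every plank, so the greatest is gcd(837, 513).
837 = 3^3 × 31
513 = 3^3 × 19
gcd(837, 513) = 3^3 = 27.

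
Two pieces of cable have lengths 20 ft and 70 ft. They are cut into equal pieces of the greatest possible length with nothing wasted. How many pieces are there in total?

9

Piece length = gcd(20, 70).
20 = 2^2 × 5
70 = 2 × 5 × 7
gcd(20, 70) = 2 × 5 = 10.
Total pieces = 20/10 + 70/10 = 2 + 7 = 9.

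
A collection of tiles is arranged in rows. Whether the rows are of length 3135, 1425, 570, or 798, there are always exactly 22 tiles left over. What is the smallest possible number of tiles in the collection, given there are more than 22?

N − 22 must be a common multiple of 3135, 1425, 570, and 798.
3135 = 3 × 5 × 11 × 19
1425 = 3 × 5^2 × 19
570 = 2 × 3 × 5 × 19
798 = 2 × 3 × 7 × 19
LCM(3135, 1425, 570, 798) = 2 × 3 × 5^2 × 7 × 11 × 19 = 219450.
Smallest N > 22 is LCM + 22 = 219450 + 22 = 219472.

219472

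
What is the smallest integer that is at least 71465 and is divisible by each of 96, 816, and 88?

71808

The integer must be a common multiple of 96, 816, and 88, so a multiple of their LCM.
96 = 2^5 × 3
816 = 2^4 × 3 × 17
88 = 2^3 × 11
LCM(96, 816, 88) = 2^5 × 3 × 11 × 17 = 17952.
Smallest multiple of 17952 that is ≥ 71465: ⌈71465/17952⌉ × 17952 = 4 × 17952 = 71808.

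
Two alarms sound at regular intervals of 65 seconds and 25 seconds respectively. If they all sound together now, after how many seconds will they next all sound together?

The first simultaneous occurrence is after LCM of the individual periods.
65 = 5 × 13
25 = 5^2
LCM(65, 25) = 5^2 × 13 = 325.

325 seconds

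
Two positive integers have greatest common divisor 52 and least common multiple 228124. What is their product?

11862448

For any two positive integers, gcd × lcm = product = 52 × 228124 = 11862448.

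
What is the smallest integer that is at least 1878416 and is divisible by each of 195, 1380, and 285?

The integer must be a common multiple of 195, 1380, and 285, so a multiple of their LCM.
195 = 3 × 5 × 13
1380 = 2^2 × 3 × 5 × 23
285 = 3 × 5 × 19
LCM(195, 1380, 285) = 2^2 × 3 × 5 × 13 × 19 × 23 = 340860.
Smallest multiple of 340860 that is ≥ 1878416: ⌈1878416/340860⌉ × 340860 = 6 × 340860 = 2045160.

2045160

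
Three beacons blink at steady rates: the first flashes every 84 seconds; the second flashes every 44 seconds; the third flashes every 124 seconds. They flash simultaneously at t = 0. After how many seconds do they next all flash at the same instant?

28644 seconds

They coincide at every common multiple of the periods; the first is the LCM.
84 = 2^2 × 3 × 7
44 = 2^2 × 11
124 = 2^2 × 31
LCM(84, 44, 124) = 2^2 × 3 × 7 × 11 × 31 = 28644.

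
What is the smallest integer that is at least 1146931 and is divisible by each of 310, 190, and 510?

The integer must be a common multiple of 310, 190, and 510, so a multiple of their LCM.
310 = 2 × 5 × 31
190 = 2 × 5 × 19
510 = 2 × 3 × 5 × 17
LCM(310, 190, 510) = 2 × 3 × 5 × 17 × 19 × 31 = 300390.
Smallest multiple of 300390 that is ≥ 1146931: ⌈1146931/300390⌉ × 300390 = 4 × 300390 = 1201560.

1201560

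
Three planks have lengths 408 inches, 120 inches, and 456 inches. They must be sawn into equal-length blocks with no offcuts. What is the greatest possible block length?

This is the greatest common divisor of 408, 120, and 456.
408 = 2^3 × 3 × 17
120 = 2^3 × 3 × 5
456 = 2^3 × 3 × 19
gcd(408, 120, 456) = 2^3 × 3 = 24.

24 inches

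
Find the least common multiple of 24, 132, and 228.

5016

24 = 2^3 × 3
132 = 2^2 × 3 × 11
228 = 2^2 × 3 × 19
LCM(24, 132, 228) = 2^3 × 3 × 11 × 19 = 5016.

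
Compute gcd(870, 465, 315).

15

870 = 2 × 3 × 5 × 29
465 = 3 × 5 × 31
315 = 3^2 × 5 × 7
gcd(870, 465, 315) = 3 × 5 = 15.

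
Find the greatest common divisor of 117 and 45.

117 = 3^2 × 13
45 = 3^2 × 5
gcd(117, 45) = 3^2 = 9.

9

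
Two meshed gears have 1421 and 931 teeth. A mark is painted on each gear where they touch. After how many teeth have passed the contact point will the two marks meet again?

26999 teeth

We need the least common multiple of the intervals.
1421 = 7^2 × 29
931 = 7^2 × 19
LCM(1421, 931) = 7^2 × 19 × 29 = 26999.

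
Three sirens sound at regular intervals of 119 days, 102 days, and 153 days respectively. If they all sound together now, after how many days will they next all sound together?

They coincide at every common multiple of the periods; the first is the LCM.
119 = 7 × 17
102 = 2 × 3 × 17
153 = 3^2 × 17
LCM(119, 102, 153) = 2 × 3^2 × 7 × 17 = 2142.

2142 days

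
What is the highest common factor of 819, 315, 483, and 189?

819 = 3^2 × 7 × 13
315 = 3^2 × 5 × 7
483 = 3 × 7 × 23
189 = 3^3 × 7
gcd(819, 315, 483, 189) = 3 × 7 = 21.

21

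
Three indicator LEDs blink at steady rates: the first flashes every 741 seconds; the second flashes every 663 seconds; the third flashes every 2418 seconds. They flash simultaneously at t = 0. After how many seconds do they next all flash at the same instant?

781014 seconds

They coincide at every common multiple of the periods; the first is the LCM.
741 = 3 × 13 × 19
663 = 3 × 13 × 17
2418 = 2 × 3 × 13 × 31
LCM(741, 663, 2418) = 2 × 3 × 13 × 17 × 19 × 31 = 781014.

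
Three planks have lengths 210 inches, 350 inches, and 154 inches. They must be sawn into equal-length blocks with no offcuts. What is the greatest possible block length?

14 inches

This is the greatest common divisor of 210, 350, and 154.
210 = 2 × 3 × 5 × 7
350 = 2 × 5^2 × 7
154 = 2 × 7 × 11
gcd(210, 350, 154) = 2 × 7 = 14.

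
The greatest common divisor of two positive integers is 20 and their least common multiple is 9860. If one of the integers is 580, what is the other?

340

For two integers, gcd × lcm = product, so the other is (20 × 9860) / 580 = 197200 / 580 = 340.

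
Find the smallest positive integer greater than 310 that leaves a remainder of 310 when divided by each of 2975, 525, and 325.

116335

N − 310 must be a common multiple of 2975, 525, and 325.
2975 = 5^2 × 7 × 17
525 = 3 × 5^2 × 7
325 = 5^2 × 13
LCM(2975, 525, 325) = 3 × 5^2 × 7 × 13 × 17 = 116025.
Smallest N > 310 is LCM + 310 = 116025 + 310 = 116335.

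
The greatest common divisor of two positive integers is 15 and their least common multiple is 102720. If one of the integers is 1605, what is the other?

For two integers, gcd × lcm = product, so the other is (15 × 102720) / 1605 = 1540800 / 1605 = 960.

960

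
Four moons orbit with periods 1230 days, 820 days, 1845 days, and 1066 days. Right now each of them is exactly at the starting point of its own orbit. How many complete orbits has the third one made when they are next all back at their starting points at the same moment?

52 orbits

The first common completion time is the LCM of the periods.
1230 = 2 × 3 × 5 × 41
820 = 2^2 × 5 × 41
1845 = 3^2 × 5 × 41
1066 = 2 × 13 × 41
LCM(1230, 820, 1845, 1066) = 2^2 × 3^2 × 5 × 13 × 41 = 95940.
Orbits for period 1845: 95940 / 1845 = 52.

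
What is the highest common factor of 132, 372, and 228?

12

132 = 2^2 × 3 × 11
372 = 2^2 × 3 × 31
228 = 2^2 × 3 × 19
gcd(132, 372, 228) = 2^2 × 3 = 12.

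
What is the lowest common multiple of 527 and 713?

527 = 17 × 31
713 = 23 × 31
LCM(527, 713) = 17 × 23 × 31 = 12121.

12121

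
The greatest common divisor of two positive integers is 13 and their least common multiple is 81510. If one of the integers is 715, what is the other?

For two integers, gcd × lcm = product, so the other is (13 × 81510) / 715 = 1059630 / 715 = 1482.

1482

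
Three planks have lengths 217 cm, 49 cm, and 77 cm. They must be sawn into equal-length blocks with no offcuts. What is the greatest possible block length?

The block length must divide every plank, so the greatest is gcd(217, 49, 77).
217 = 7 × 31
49 = 7^2
77 = 7 × 11
gcd(217, 49, 77) = 7.

7 cm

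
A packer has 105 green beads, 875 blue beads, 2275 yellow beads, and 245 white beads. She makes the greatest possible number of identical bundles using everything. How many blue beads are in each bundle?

25

Number of bundles = gcd(105, 875, 2275, 245).
105 = 3 × 5 × 7
875 = 5^3 × 7
2275 = 5^2 × 7 × 13
245 = 5 × 7^2
gcd(105, 875, 2275, 245) = 5 × 7 = 35.
blue beads per bundle = 875 / 35 = 25.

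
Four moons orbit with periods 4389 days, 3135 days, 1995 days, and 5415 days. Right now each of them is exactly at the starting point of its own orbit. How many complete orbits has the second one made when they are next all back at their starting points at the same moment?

They are all back at their starting positions together after one LCM of the periods.
4389 = 3 × 7 × 11 × 19
3135 = 3 × 5 × 11 × 19
1995 = 3 × 5 × 7 × 19
5415 = 3 × 5 × 19^2
LCM(4389, 3135, 1995, 5415) = 3 × 5 × 7 × 11 × 19^2 = 416955.
Orbits for period 3135: 416955 / 3135 = 133.

133 orbits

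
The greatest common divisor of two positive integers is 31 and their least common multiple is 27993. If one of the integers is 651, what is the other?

1333

For two integers, gcd × lcm = product, so the other is (31 × 27993) / 651 = 867783 / 651 = 1333.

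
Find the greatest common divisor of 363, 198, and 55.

363 = 3 × 11^2
198 = 2 × 3^2 × 11
55 = 5 × 11
gcd(363, 198, 55) = 11.

11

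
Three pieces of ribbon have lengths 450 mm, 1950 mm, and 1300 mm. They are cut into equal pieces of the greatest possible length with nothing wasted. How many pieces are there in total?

Piece length = gcd(450, 1950, 1300).
450 = 2 × 3^2 × 5^2
1950 = 2 × 3 × 5^2 × 13
1300 = 2^2 × 5^2 × 13
gcd(450, 1950, 1300) = 2 × 5^2 = 50.
Total pieces = 450/50 + 1950/50 + 1300/50 = 9 + 39 + 26 = 74.

74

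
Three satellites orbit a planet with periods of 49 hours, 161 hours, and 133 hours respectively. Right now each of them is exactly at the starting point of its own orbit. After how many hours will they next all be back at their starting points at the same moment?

21413 hours

The first simultaneous occurrence is after LCM of the individual periods.
49 = 7^2
161 = 7 × 23
133 = 7 × 19
LCM(49, 161, 133) = 7^2 × 19 × 23 = 21413.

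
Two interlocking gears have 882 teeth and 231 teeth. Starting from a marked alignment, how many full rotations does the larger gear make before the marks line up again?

11 rotations

They are all back at their starting positions together after one LCM of the periods.
882 = 2 × 3^2 × 7^2
231 = 3 × 7 × 11
LCM(882, 231) = 2 × 3^2 × 7^2 × 11 = 9702.
Rotations for period 882: 9702 / 882 = 11.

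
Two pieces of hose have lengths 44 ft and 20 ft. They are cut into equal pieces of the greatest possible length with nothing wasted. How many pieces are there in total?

16

Piece length = gcd(44, 20).
44 = 2^2 × 11
20 = 2^2 × 5
gcd(44, 20) = 2^2 = 4.
Total pieces = 44/4 + 20/4 = 11 + 5 = 16.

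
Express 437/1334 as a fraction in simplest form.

19/58

437 = 19 × 23
1334 = 2 × 23 × 29
gcd(437, 1334) = 23.
Divide numerator and denominator by 23: 437/1334 = 19/58.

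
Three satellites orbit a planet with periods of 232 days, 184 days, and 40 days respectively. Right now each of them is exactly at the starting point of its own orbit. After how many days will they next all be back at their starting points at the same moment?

The first simultaneous occurrence is after LCM of the individual periods.
232 = 2^3 × 29
184 = 2^3 × 23
40 = 2^3 × 5
LCM(232, 184, 40) = 2^3 × 5 × 23 × 29 = 26680.

26680 days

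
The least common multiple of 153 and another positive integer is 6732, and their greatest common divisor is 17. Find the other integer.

748

gcd × lcm = product of the two integers, so the other integer is (17 × 6732) / 153 = 748.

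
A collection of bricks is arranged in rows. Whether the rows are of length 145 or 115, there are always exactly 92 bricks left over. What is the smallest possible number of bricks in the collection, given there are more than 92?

N − 92 must be a common multiple of 145 and 115.
145 = 5 × 29
115 = 5 × 23
LCM(145, 115) = 5 × 23 × 29 = 3335.
Smallest N > 92 is LCM + 92 = 3335 + 92 = 3427.

3427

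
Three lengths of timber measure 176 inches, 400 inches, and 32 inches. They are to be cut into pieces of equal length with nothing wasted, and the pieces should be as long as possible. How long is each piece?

16 inches

Each piece length must divide every original length, so the longest possible is gcd(176, 400, 32).
176 = 2^4 × 11
400 = 2^4 × 5^2
32 = 2^5
gcd(176, 400, 32) = 2^4 = 16.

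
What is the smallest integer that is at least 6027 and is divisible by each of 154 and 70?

6160

The integer must be a common multiple of 154 and 70, so a multiple of their LCM.
154 = 2 × 7 × 11
70 = 2 × 5 × 7
LCM(154, 70) = 2 × 5 × 7 × 11 = 770.
Smallest multiple of 770 that is ≥ 6027: ⌈6027/770⌉ × 770 = 8 × 770 = 6160.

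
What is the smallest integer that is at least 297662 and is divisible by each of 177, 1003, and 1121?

The integer must be a common multiple of 177, 1003, and 1121, so a multiple of their LCM.
177 = 3 × 59
1003 = 17 × 59
1121 = 19 × 59
LCM(177, 1003, 1121) = 3 × 17 × 19 × 59 = 57171.
Smallest multiple of 57171 that is ≥ 297662: ⌈297662/57171⌉ × 57171 = 6 × 57171 = 343026.

343026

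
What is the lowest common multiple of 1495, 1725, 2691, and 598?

134550

1495 = 5 × 13 × 23
1725 = 3 × 5^2 × 23
2691 = 3^2 × 13 × 23
598 = 2 × 13 × 23
LCM(1495, 1725, 2691, 598) = 2 × 3^2 × 5^2 × 13 × 23 = 134550.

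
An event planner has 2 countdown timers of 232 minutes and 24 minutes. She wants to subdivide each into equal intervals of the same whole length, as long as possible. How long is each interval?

8 minutes

The interval must divide each timer length; the longest such is the gcd.
232 = 2^3 × 29
24 = 2^3 × 3
gcd(232, 24) = 2^3 = 8.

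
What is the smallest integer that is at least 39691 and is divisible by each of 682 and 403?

44330

The integer must be a common multiple of 682 and 403, so a multiple of their LCM.
682 = 2 × 11 × 31
403 = 13 × 31
LCM(682, 403) = 2 × 11 × 13 × 31 = 8866.
Smallest multiple of 8866 that is ≥ 39691: ⌈39691/8866⌉ × 8866 = 5 × 8866 = 44330.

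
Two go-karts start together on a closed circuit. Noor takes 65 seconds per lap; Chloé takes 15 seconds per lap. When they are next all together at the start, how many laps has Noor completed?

The first common completion time is the LCM of the periods.
65 = 5 × 13
15 = 3 × 5
LCM(65, 15) = 3 × 5 × 13 = 195.
Laps for period 65: 195 / 65 = 3.

3 laps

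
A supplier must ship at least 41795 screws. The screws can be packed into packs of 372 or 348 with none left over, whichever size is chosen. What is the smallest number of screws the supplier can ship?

The number of screws must be a common multiple of 372 and 348, so a multiple of their LCM.
372 = 2^2 × 3 × 31
348 = 2^2 × 3 × 29
LCM(372, 348) = 2^2 × 3 × 29 × 31 = 10788.
Smallest multiple of 10788 that is ≥ 41795: ⌈41795/10788⌉ × 10788 = 4 × 10788 = 43152.

43152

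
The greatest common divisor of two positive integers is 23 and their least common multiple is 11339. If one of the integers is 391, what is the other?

For two integers, gcd × lcm = product, so the other is (23 × 11339) / 391 = 260797 / 391 = 667.

667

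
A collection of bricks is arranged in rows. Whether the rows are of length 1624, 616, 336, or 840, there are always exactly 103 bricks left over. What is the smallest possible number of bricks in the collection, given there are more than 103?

N − 103 must be a common multiple of 1624, 616, 336, and 840.
1624 = 2^3 × 7 × 29
616 = 2^3 × 7 × 11
336 = 2^4 × 3 × 7
840 = 2^3 × 3 × 5 × 7
LCM(1624, 616, 336, 840) = 2^4 × 3 × 5 × 7 × 11 × 29 = 535920.
Smallest N > 103 is LCM + 103 = 535920 + 103 = 536023.

536023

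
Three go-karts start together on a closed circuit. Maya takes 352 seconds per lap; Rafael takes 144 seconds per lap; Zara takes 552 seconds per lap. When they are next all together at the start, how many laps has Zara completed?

132 laps

The first common completion time is the LCM of the periods.
352 = 2^5 × 11
144 = 2^4 × 3^2
552 = 2^3 × 3 × 23
LCM(352, 144, 552) = 2^5 × 3^2 × 11 × 23 = 72864.
Laps for period 552: 72864 / 552 = 132.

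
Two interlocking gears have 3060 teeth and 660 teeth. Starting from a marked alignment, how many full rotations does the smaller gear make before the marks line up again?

51 rotations

All finish a whole number of cycles simultaneously at t = LCM of the periods.
3060 = 2^2 × 3^2 × 5 × 17
660 = 2^2 × 3 × 5 × 11
LCM(3060, 660) = 2^2 × 3^2 × 5 × 11 × 17 = 33660.
Rotations for period 660: 33660 / 660 = 51.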